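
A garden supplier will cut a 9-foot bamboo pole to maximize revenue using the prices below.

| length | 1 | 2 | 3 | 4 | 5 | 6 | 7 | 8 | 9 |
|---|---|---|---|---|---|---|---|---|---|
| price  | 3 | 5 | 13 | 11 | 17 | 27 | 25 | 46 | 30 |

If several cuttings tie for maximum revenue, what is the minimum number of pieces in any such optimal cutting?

Let r[k] be the best obtainable value from length k. For each k, try every first piece i and keep the best of price[i] + r[k−i].
r[1] = 3
r[2] = max(3+3, 5+0) = 6
r[3] = max(3+6, 5+3, 13+0) = 13
r[4] = max(3+13, 5+6, 13+3, 11+0) = 16
r[5] = max(3+16, 5+13, 13+6, 11+3, 17+0) = 19
r[6] = max(3+19, 5+16, 13+13, 11+6, 17+3, 27+0) = 27
r[7] = max(3+27, 5+19, 13+16, …, 27+3, 25+0) = 30
r[8] = max(3+30, 5+27, 13+19, …, 25+3, 46+0) = 46
r[9] = max(3+46, 5+30, 13+27, …, 46+3, 30+0) = 49
Maximum revenue is $49.
Now minimize piece count subject to staying optimal: for each k, pieces[k] = 1 + min over i with p[i]+r[k−i]=r[k] of pieces[k−i].
pieces[6] = 1
pieces[7] = 2
pieces[8] = 1
pieces[9] = 2

2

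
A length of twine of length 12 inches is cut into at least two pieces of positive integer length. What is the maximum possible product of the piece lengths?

Define m[k] = max over 1≤i<k of i · max(k−i, m[k−i]); the inner max lets the remainder stay uncut if that's better.
m[2] = 1*max(1,0) = 1*1 = 1
m[3] = max(1*2, 2*1) = 2
m[4] = max(1*3, 2*2, 3*1) = 4
m[5] = max(1*4, 2*3, 3*2, 4*1) = 6
m[6] = max(1*6, 2*4, 3*3, 4*2, 5*1) = 9
m[7] = max(1*9, 2*6, 3*4, 4*3, 5*2, 6*1) = 12
m[8] = max(1*12, 2*9, 3*6, …, 6*2, 7*1) = 18
m[9] = max(1*18, 2*12, 3*9, …, 7*2, 8*1) = 27
m[10] = max(1*27, 2*18, 3*12, …, 8*2, 9*1) = 36
m[11] = max(1*36, 2*27, 3*18, …, 9*2, 10*1) = 54
m[12] = max(1*54, 2*36, 3*27, …, 10*2, 11*1) = 81
One optimal split: 3 + 3 + 3 + 3; product 3*3*3*3 = 81.

81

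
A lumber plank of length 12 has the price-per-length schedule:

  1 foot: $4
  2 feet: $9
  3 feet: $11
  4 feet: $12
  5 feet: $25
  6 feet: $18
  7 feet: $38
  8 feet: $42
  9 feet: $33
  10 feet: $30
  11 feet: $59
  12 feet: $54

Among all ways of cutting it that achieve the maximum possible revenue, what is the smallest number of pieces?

Build r[k] bottom-up: r[k] = max over allowed piece i of (p[i] + r[k−i]).
r[1] = 4
r[2] = 9
r[3] = 13  (first piece 1, then r[2]=9)
r[4] = 18  (first piece 2, then r[2]=9)
r[5] = 25
r[6] = 29  (first piece 1, then r[5]=25)
r[7] = 38
r[8] = 42  (first piece 1, then r[7]=38)
r[9] = 47  (first piece 2, then r[7]=38)
r[10] = 51  (first piece 1, then r[9]=47)
r[11] = 59
r[12] = 63  (first piece 1, then r[11]=59)
Maximum revenue is $63.
Now minimize piece count subject to staying optimal: for each k, pieces[k] = 1 + min over i with p[i]+r[k−i]=r[k] of pieces[k−i].
pieces[9] = 2
pieces[10] = 2
pieces[11] = 1
pieces[12] = 2

2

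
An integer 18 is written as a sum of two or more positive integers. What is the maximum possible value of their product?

Let m[k] be the best product for length k (with at least one cut). For each first piece i, the rest contributes max(k−i, m[k−i]).
m[2] = 1*max(1,0) = 1*1 = 1
m[3] = 1*max(2,1) = 1*2 = 2
m[4] = 2*max(2,1) = 2*2 = 4
m[5] = 2*max(3,2) = 2*3 = 6
m[6] = 3*max(3,2) = 3*3 = 9
m[7] = 2*max(5,6) = 2*6 = 12
m[8] = 2*max(6,9) = 2*9 = 18
m[9] = 3*max(6,9) = 3*9 = 27
m[10] = 2*max(8,18) = 2*18 = 36
m[11] = 2*max(9,27) = 2*27 = 54
m[12] = 3*max(9,27) = 3*27 = 81
m[13] = 2*max(11,54) = 2*54 = 108
m[14] = 2*max(12,81) = 2*81 = 162
m[15] = 3*max(12,81) = 3*81 = 243
m[16] = 2*max(14,162) = 2*162 = 324
m[17] = 2*max(15,243) = 2*243 = 486
m[18] = 3*max(15,243) = 3*243 = 729
One optimal split: 3 + 3 + 3 + 3 + 3 + 3; product 3*3*3*3*3*3 = 729.

729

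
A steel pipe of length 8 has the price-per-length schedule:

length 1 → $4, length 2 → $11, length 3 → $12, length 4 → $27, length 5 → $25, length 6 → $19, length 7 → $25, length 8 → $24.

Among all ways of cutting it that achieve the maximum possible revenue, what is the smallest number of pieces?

2

Let r[k] be the best obtainable value from length k. For each k, try every first piece i and keep the best of price[i] + r[k−i].
r[1] = 4
r[2] = max(4+4, 11+0) = 11
r[3] = max(4+11, 11+4, 12+0) = 15
r[4] = max(4+15, 11+11, 12+4, 27+0) = 27
r[5] = max(4+27, 11+15, 12+11, 27+4, 25+0) = 31
r[6] = max(4+31, 11+27, 12+15, 27+11, 25+4, 19+0) = 38
r[7] = max(4+38, 11+31, 12+27, …, 19+4, 25+0) = 42
r[8] = max(4+42, 11+38, 12+31, …, 25+4, 24+0) = 54
Maximum revenue is $54.
Now minimize piece count subject to staying optimal: for each k, pieces[k] = 1 + min over i with p[i]+r[k−i]=r[k] of pieces[k−i].
pieces[5] = 2
pieces[6] = 2
pieces[7] = 3
pieces[8] = 2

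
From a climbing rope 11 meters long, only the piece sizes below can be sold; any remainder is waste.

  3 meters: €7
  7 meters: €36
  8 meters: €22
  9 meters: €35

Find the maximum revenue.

43

Let r[k] be the best obtainable value from length k. For each k, try every first piece i and keep the best of price[i] + r[k−i].
r[1] = 0
r[2] = 0
r[3] = 7
r[4] = 7
r[5] = 7
r[6] = 14  (first piece 3, then r[3]=7)
r[7] = max(7+7, 36+0) = 36
r[8] = max(7+7, 36+0, 22+0) = 36
r[9] = max(7+14, 36+0, 22+0, 35+0) = 36
r[10] = max(7+36, 36+7, 22+0, 35+0) = 43
r[11] = max(7+36, 36+7, 22+7, 35+0) = 43
One optimal cutting: pieces 7 + 3 with 1 meter of scrap → €43.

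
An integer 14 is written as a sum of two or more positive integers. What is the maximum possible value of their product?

Let P[k] be the best product for length k (with at least one cut). For each first piece i, the rest contributes max(k−i, P[k−i]).
Small cases: P[2]=1, P[3]=2, P[4]=4, P[5]=6, P[6]=9, P[7]=12, P[8]=18, P[9]=27.
P[10] = 2*max(8,18) = 2*18 = 36
P[11] = 2*max(9,27) = 2*27 = 54
P[12] = 3*max(9,27) = 3*27 = 81
P[13] = 2*max(11,54) = 2*54 = 108
P[14] = 2*max(12,81) = 2*81 = 162
One optimal split: 3 + 3 + 3 + 3 + 2; product 3*3*3*3*2 = 162.

162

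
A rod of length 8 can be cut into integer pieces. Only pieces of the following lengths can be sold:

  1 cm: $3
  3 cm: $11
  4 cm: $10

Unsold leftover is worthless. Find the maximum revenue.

Consider every possible first cut. r[k] is the best of p[i]+r[k−i] over all sellable i≤k.
r[1] = 3
r[2] = 6  (first piece 1, then r[1]=3)
r[3] = max(3+6, 11+0) = 11
r[4] = max(3+11, 11+3, 10+0) = 14
r[5] = max(3+14, 11+6, 10+3) = 17
r[6] = max(3+17, 11+11, 10+6) = 22
r[7] = max(3+22, 11+14, 10+11) = 25
r[8] = max(3+25, 11+17, 10+14) = 28
One optimal cutting: 3 + 3 + 1 + 1 → $28.

28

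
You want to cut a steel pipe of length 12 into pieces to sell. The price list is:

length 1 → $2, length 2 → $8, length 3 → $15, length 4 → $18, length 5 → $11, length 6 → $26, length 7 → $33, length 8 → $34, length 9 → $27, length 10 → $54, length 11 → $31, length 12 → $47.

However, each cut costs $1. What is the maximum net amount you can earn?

Build v[k] bottom-up: v[k] = max over allowed piece i of (p[i] + v[k−i]) − 1 per cut.
v[1] = 2
v[2] = max(2+2-1, 8+0) = 8
v[3] = max(2+8-1, 8+2-1, 15+0) = 15
v[4] = max(2+15-1, 8+8-1, 15+2-1, 18+0) = 18
v[5] = max(2+18-1, 8+15-1, 15+8-1, 18+2-1, 11+0) = 22
v[6] = max(2+22-1, 8+18-1, 15+15-1, 18+8-1, 11+2-1, 26+0) = 29
v[7] = max(2+29-1, 8+22-1, 15+18-1, …, 26+2-1, 33+0) = 33
v[8] = max(2+33-1, 8+29-1, 15+22-1, …, 33+2-1, 34+0) = 36
v[9] = max(2+36-1, 8+33-1, 15+29-1, …, 34+2-1, 27+0) = 43
v[10] = max(2+43-1, 8+36-1, 15+33-1, …, 27+2-1, 54+0) = 54
v[11] = max(2+54-1, 8+43-1, 15+36-1, …, 54+2-1, 31+0) = 55
v[12] = max(2+55-1, 8+54-1, 15+43-1, …, 31+2-1, 47+0) = 61
One optimal plan: pieces 10 + 2 (1 cut) → $62 − $1 = $61.

61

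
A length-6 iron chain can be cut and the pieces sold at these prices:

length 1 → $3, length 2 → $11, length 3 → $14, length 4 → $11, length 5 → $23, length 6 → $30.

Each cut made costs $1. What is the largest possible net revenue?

31

Let v[k] be the best obtainable value from length k. For each k, try every first piece i and keep the best of price[i] + v[k−i] minus the 1 cut fee when i<k.
v[1] = 3
v[2] = max(3+3-1, 11+0) = 11
v[3] = max(3+11-1, 11+3-1, 14+0) = 14
v[4] = max(3+14-1, 11+11-1, 14+3-1, 11+0) = 21
v[5] = max(3+21-1, 11+14-1, 14+11-1, 11+3-1, 23+0) = 24
v[6] = max(3+24-1, 11+21-1, 14+14-1, 11+11-1, 23+3-1, 30+0) = 31
One optimal plan: pieces 2 + 2 + 2 (2 cuts) → $33 − $2 = $31.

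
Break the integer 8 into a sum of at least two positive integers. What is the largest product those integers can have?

18

Fill prod[k] for k=2..8: at each k try every first piece i and multiply by the better of (k−i) uncut or prod[k−i].
prod[2] = 1·max(1,0) = 1·1 = 1
prod[3] = 1·max(2,1) = 1·2 = 2
prod[4] = 2·max(2,1) = 2·2 = 4
prod[5] = 2·max(3,2) = 2·3 = 6
prod[6] = 3·max(3,2) = 3·3 = 9
prod[7] = 2·max(5,6) = 2·6 = 12
prod[8] = 2·max(6,9) = 2·9 = 18
One optimal split: 3 + 3 + 2; product 3·3·2 = 18.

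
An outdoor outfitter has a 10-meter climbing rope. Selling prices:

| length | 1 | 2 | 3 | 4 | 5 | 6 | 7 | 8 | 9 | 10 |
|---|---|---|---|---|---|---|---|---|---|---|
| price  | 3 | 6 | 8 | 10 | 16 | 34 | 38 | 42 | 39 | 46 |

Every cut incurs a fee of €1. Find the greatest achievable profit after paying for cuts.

Let net[k] be the best obtainable value from length k. For each k, try every first piece i and keep the best of price[i] + net[k−i] minus the 1 cut fee when i<k.
net[1] = 3
net[2] = max(3+3-1, 6+0) = 6
net[3] = max(3+6-1, 6+3-1, 8+0) = 8
net[4] = max(3+8-1, 6+6-1, 8+3-1, 10+0) = 11
net[5] = max(3+11-1, 6+8-1, 8+6-1, 10+3-1, 16+0) = 16
net[6] = max(3+16-1, 6+11-1, 8+8-1, 10+6-1, 16+3-1, 34+0) = 34
net[7] = max(3+34-1, 6+16-1, 8+11-1, …, 34+3-1, 38+0) = 38
net[8] = max(3+38-1, 6+34-1, 8+16-1, …, 38+3-1, 42+0) = 42
net[9] = max(3+42-1, 6+38-1, 8+34-1, …, 42+3-1, 39+0) = 44
net[10] = max(3+44-1, 6+42-1, 8+38-1, …, 39+3-1, 46+0) = 47
One optimal plan: pieces 8 + 2 (1 cut) → €48 − €1 = €47.

47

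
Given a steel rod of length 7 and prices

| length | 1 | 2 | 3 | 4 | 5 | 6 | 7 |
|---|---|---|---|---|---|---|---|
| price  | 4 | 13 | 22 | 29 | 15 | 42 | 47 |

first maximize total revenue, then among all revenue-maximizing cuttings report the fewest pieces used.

Build r[k] bottom-up: r[k] = max over allowed piece i of (p[i] + r[k−i]).
r[1] = 4
r[2] = 13
r[3] = 22
r[4] = 29
r[5] = 35  (first piece 2, then r[3]=22)
r[6] = 44  (first piece 3, then r[3]=22)
r[7] = 51  (first piece 3, then r[4]=29)
Maximum revenue is $51.
Now minimize piece count subject to staying optimal: for each k, pieces[k] = 1 + min over i with p[i]+r[k−i]=r[k] of pieces[k−i].
pieces[4] = 1
pieces[5] = 2
pieces[6] = 2
pieces[7] = 2

2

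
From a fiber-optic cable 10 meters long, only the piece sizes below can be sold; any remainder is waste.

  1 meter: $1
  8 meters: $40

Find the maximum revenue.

42

Let r[k] be the best obtainable value from length k. For each k, try every first piece i and keep the best of price[i] + r[k−i].
r[1] = 1
r[2] = 2  (first piece 1, then r[1]=1)
r[3] = 3  (first piece 1, then r[2]=2)
r[4] = 4  (first piece 1, then r[3]=3)
r[5] = 5  (first piece 1, then r[4]=4)
r[6] = 6  (first piece 1, then r[5]=5)
r[7] = 7  (first piece 1, then r[6]=6)
r[8] = 40
r[9] = 41  (first piece 1, then r[8]=40)
r[10] = 42  (first piece 1, then r[9]=41)
One optimal cutting: 8 + 1 + 1 → $42.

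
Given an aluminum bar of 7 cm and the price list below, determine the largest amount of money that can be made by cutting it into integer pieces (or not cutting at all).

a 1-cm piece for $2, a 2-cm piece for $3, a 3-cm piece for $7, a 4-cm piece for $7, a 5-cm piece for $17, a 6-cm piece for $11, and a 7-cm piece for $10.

21

Build R[k] bottom-up: R[k] = max over allowed piece i of (p[i] + R[k−i]).
R[1] = 2
R[2] = max(2+2, 3+0) = 4
R[3] = max(2+4, 3+2, 7+0) = 7
R[4] = max(2+7, 3+4, 7+2, 7+0) = 9
R[5] = max(2+9, 3+7, 7+4, 7+2, 17+0) = 17
R[6] = max(2+17, 3+9, 7+7, 7+4, 17+2, 11+0) = 19
R[7] = max(2+19, 3+17, 7+9, …, 11+2, 10+0) = 21
One optimal cutting: 5 + 1 + 1 → $17 + $2 + $2 = $21.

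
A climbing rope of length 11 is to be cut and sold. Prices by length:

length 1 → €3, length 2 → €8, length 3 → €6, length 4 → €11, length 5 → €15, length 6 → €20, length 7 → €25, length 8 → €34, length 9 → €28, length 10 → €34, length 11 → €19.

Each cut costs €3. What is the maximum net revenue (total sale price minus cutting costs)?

39

Build r[k] bottom-up: r[k] = max over allowed piece i of (p[i] + r[k−i]) − 3 per cut.
r[1] = 3
r[2] = 8
r[3] = 8  (first piece 1, then r[2]=8)
r[4] = 13  (first piece 2, then r[2]=8)
r[5] = 15
r[6] = 20
r[7] = 25
r[8] = 34
r[9] = 34  (first piece 1, then r[8]=34)
r[10] = 39  (first piece 2, then r[8]=34)
r[11] = 39  (first piece 1, then r[10]=39)
One optimal plan: pieces 8 + 2 + 1 (2 cuts) → €45 − €6 = €39.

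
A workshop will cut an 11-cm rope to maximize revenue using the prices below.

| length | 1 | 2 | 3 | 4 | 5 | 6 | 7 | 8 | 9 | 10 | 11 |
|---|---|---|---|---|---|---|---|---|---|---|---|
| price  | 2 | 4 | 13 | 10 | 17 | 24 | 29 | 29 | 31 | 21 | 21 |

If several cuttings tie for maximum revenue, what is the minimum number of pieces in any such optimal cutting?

3

Build r[k] bottom-up: r[k] = max over allowed piece i of (p[i] + r[k−i]).
r[1] = 2
r[2] = 4  (first piece 1, then r[1]=2)
r[3] = 13
r[4] = 15  (first piece 1, then r[3]=13)
r[5] = 17  (first piece 1, then r[4]=15)
r[6] = 26  (first piece 3, then r[3]=13)
r[7] = 29
r[8] = 31  (first piece 1, then r[7]=29)
r[9] = 39  (first piece 3, then r[6]=26)
r[10] = 42  (first piece 3, then r[7]=29)
r[11] = 44  (first piece 1, then r[10]=42)
Maximum revenue is $44.
Now minimize piece count subject to staying optimal: for each k, pieces[k] = 1 + min over i with p[i]+r[k−i]=r[k] of pieces[k−i].
pieces[8] = 2
pieces[9] = 3
pieces[10] = 2
pieces[11] = 3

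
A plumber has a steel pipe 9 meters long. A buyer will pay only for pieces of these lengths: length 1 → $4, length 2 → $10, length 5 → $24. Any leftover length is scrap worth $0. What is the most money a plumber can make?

44

Build r[k] bottom-up: r[k] = max over allowed piece i of (p[i] + r[k−i]).
r[1] = 4
r[2] = max(4+4, 10+0) = 10
r[3] = max(4+10, 10+4) = 14
r[4] = max(4+14, 10+10) = 20
r[5] = max(4+20, 10+14, 24+0) = 24
r[6] = max(4+24, 10+20, 24+4) = 30
r[7] = max(4+30, 10+24, 24+10) = 34
r[8] = max(4+34, 10+30, 24+14) = 40
r[9] = max(4+40, 10+34, 24+20) = 44
One optimal cutting: 2 + 2 + 2 + 2 + 1 → $44.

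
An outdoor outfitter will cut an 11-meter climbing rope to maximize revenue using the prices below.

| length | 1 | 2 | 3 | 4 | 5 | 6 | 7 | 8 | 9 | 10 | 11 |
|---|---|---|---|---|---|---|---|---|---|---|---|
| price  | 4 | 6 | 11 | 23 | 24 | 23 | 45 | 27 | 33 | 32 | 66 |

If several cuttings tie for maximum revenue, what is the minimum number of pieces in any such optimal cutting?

2

Consider every possible first cut. r[k] is the best of p[i]+r[k−i] over all sellable i≤k.
r[1] = 4
r[2] = 8  (first piece 1, then r[1]=4)
r[3] = 12  (first piece 1, then r[2]=8)
r[4] = 23
r[5] = 27  (first piece 1, then r[4]=23)
r[6] = 31  (first piece 1, then r[5]=27)
r[7] = 45
r[8] = 49  (first piece 1, then r[7]=45)
r[9] = 53  (first piece 1, then r[8]=49)
r[10] = 57  (first piece 1, then r[9]=53)
r[11] = 68  (first piece 4, then r[7]=45)
Maximum revenue is €68.
Now minimize piece count subject to staying optimal: for each k, pieces[k] = 1 + min over i with p[i]+r[k−i]=r[k] of pieces[k−i].
pieces[8] = 2
pieces[9] = 3
pieces[10] = 4
pieces[11] = 2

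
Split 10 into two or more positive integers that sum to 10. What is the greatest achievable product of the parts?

36

Fill prod[k] for k=2..10: at each k try every first piece i and multiply by the better of (k−i) uncut or prod[k−i].
Small cases: prod[2]=1.
prod[3] = 1*max(2,1) = 1*2 = 2
prod[4] = 2*max(2,1) = 2*2 = 4
prod[5] = 2*max(3,2) = 2*3 = 6
prod[6] = 3*max(3,2) = 3*3 = 9
prod[7] = 2*max(5,6) = 2*6 = 12
prod[8] = 2*max(6,9) = 2*9 = 18
prod[9] = 3*max(6,9) = 3*9 = 27
prod[10] = 2*max(8,18) = 2*18 = 36
One optimal split: 3 + 3 + 2 + 2; product 3*3*2*2 = 36.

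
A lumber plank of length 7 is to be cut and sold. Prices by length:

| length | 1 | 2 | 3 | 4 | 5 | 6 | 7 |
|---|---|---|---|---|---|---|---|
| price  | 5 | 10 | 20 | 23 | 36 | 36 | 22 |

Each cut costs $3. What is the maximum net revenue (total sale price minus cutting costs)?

43

Consider every possible first cut. net[k] is the best of p[i]+net[k−i] over all sellable i≤k, charging 3 whenever i<k.
net[1] = 5
net[2] = max(5+5-3, 10+0) = 10
net[3] = max(5+10-3, 10+5-3, 20+0) = 20
net[4] = max(5+20-3, 10+10-3, 20+5-3, 23+0) = 23
net[5] = max(5+23-3, 10+20-3, 20+10-3, 23+5-3, 36+0) = 36
net[6] = max(5+36-3, 10+23-3, 20+20-3, 23+10-3, 36+5-3, 36+0) = 38
net[7] = max(5+38-3, 10+36-3, 20+23-3, …, 36+5-3, 22+0) = 43
One optimal plan: pieces 5 + 2 (1 cut) → $46 − $3 = $43.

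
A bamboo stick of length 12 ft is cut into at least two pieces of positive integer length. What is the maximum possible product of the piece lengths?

Define g[k] = max over 1≤i<k of i · max(k−i, g[k−i]); the inner max lets the remainder stay uncut if that's better.
g[2] = 1*max(1,0) = 1*1 = 1
g[3] = 1*max(2,1) = 1*2 = 2
g[4] = 2*max(2,1) = 2*2 = 4
g[5] = 2*max(3,2) = 2*3 = 6
g[6] = 3*max(3,2) = 3*3 = 9
g[7] = 2*max(5,6) = 2*6 = 12
g[8] = 2*max(6,9) = 2*9 = 18
g[9] = 3*max(6,9) = 3*9 = 27
g[10] = 2*max(8,18) = 2*18 = 36
g[11] = 2*max(9,27) = 2*27 = 54
g[12] = 3*max(9,27) = 3*27 = 81
One optimal split: 3 + 3 + 3 + 3; product 3*3*3*3 = 81.

81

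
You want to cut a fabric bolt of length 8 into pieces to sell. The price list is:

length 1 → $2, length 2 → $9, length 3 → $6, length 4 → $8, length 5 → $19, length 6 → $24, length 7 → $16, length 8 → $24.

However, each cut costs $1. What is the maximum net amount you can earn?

Build r[k] bottom-up: r[k] = max over allowed piece i of (p[i] + r[k−i]) − 1 per cut.
r[1] = 2
r[2] = max(2+2-1, 9+0) = 9
r[3] = max(2+9-1, 9+2-1, 6+0) = 10
r[4] = max(2+10-1, 9+9-1, 6+2-1, 8+0) = 17
r[5] = max(2+17-1, 9+10-1, 6+9-1, 8+2-1, 19+0) = 19
r[6] = max(2+19-1, 9+17-1, 6+10-1, 8+9-1, 19+2-1, 24+0) = 25
r[7] = max(2+25-1, 9+19-1, 6+17-1, …, 24+2-1, 16+0) = 27
r[8] = max(2+27-1, 9+25-1, 6+19-1, …, 16+2-1, 24+0) = 33
One optimal plan: pieces 2 + 2 + 2 + 2 (3 cuts) → $36 − $3 = $33.

33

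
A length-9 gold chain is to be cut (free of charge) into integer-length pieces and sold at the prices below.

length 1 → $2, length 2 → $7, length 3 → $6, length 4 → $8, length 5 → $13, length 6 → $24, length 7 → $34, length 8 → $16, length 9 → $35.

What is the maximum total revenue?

41

Build r[k] bottom-up: r[k] = max over allowed piece i of (p[i] + r[k−i]).
r[1] = 2
r[2] = 7
r[3] = 9  (first piece 1, then r[2]=7)
r[4] = 14  (first piece 2, then r[2]=7)
r[5] = 16  (first piece 1, then r[4]=14)
r[6] = 24
r[7] = 34
r[8] = 36  (first piece 1, then r[7]=34)
r[9] = 41  (first piece 2, then r[7]=34)
One optimal cutting: 7 + 2 → $34 + $7 = $41.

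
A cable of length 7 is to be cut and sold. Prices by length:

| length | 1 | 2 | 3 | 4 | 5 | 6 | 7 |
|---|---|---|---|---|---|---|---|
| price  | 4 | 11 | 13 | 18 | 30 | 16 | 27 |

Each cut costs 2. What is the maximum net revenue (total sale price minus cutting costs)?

39

Let v[k] be the best obtainable value from length k. For each k, try every first piece i and keep the best of price[i] + v[k−i] minus the 2 cut fee when i<k.
v[1] = 4
v[2] = 11
v[3] = 13  (first piece 1, then v[2]=11)
v[4] = 20  (first piece 2, then v[2]=11)
v[5] = 30
v[6] = 32  (first piece 1, then v[5]=30)
v[7] = 39  (first piece 2, then v[5]=30)
One optimal plan: pieces 5 + 2 (1 cut) → 41 − 2 = 39.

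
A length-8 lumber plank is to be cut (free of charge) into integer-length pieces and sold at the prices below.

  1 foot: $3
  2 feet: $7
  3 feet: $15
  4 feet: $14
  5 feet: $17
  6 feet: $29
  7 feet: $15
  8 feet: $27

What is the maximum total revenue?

37

Consider every possible first cut. best[k] is the best of p[i]+best[k−i] over all sellable i≤k.
best[1] = 3
best[2] = 7
best[3] = 15
best[4] = 18  (first piece 1, then best[3]=15)
best[5] = 22  (first piece 2, then best[3]=15)
best[6] = 30  (first piece 3, then best[3]=15)
best[7] = 33  (first piece 1, then best[6]=30)
best[8] = 37  (first piece 2, then best[6]=30)
One optimal cutting: 3 + 3 + 2 → $15 + $15 + $7 = $37.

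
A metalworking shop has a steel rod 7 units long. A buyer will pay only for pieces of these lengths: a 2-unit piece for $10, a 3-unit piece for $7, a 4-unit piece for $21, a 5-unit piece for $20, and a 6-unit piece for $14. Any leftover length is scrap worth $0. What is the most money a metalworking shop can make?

31

Let r[k] be the best obtainable value from length k. For each k, try every first piece i and keep the best of price[i] + r[k−i].
r[1] = 0
r[2] = 10
r[3] = max(10+0, 7+0) = 10
r[4] = max(10+10, 7+0, 21+0) = 21
r[5] = max(10+10, 7+10, 21+0, 20+0) = 21
r[6] = max(10+21, 7+10, 21+10, 20+0, 14+0) = 31
r[7] = max(10+21, 7+21, 21+10, 20+10, 14+0) = 31
One optimal cutting: pieces 4 + 2 with 1 unit of scrap → $31.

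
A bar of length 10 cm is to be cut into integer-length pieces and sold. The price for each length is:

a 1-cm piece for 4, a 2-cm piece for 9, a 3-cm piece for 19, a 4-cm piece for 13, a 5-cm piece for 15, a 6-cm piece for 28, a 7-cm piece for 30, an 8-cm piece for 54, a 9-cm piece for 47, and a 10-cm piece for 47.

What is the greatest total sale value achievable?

Build v[k] bottom-up: v[k] = max over allowed piece i of (p[i] + v[k−i]).
v[1] = 4
v[2] = max(4+4, 9+0) = 9
v[3] = max(4+9, 9+4, 19+0) = 19
v[4] = max(4+19, 9+9, 19+4, 13+0) = 23
v[5] = max(4+23, 9+19, 19+9, 13+4, 15+0) = 28
v[6] = max(4+28, 9+23, 19+19, 13+9, 15+4, 28+0) = 38
v[7] = max(4+38, 9+28, 19+23, …, 28+4, 30+0) = 42
v[8] = max(4+42, 9+38, 19+28, …, 30+4, 54+0) = 54
v[9] = max(4+54, 9+42, 19+38, …, 54+4, 47+0) = 58
v[10] = max(4+58, 9+54, 19+42, …, 47+4, 47+0) = 63
One optimal cutting: 8 + 2 → 54 + 9 = 63.

63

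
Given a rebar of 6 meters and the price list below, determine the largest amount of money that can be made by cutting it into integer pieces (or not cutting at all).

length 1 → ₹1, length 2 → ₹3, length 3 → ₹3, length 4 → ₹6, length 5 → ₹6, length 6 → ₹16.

16

Consider every possible first cut. r[k] is the best of p[i]+r[k−i] over all sellable i≤k.
r[1] = 1
r[2] = max(1+1, 3+0) = 3
r[3] = max(1+3, 3+1, 3+0) = 4
r[4] = max(1+4, 3+3, 3+1, 6+0) = 6
r[5] = max(1+6, 3+4, 3+3, 6+1, 6+0) = 7
r[6] = max(1+7, 3+6, 3+4, 6+3, 6+1, 16+0) = 16
Best is to sell the whole 6-meter piece uncut for ₹16.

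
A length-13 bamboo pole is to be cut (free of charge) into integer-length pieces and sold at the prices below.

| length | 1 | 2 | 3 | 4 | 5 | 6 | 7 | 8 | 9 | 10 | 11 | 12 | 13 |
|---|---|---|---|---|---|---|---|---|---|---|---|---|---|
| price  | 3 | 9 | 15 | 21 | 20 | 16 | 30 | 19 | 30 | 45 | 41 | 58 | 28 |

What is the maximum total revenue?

Let best[k] be the best obtainable value from length k. For each k, try every first piece i and keep the best of price[i] + best[k−i].
best[1] = 3
best[2] = 9
best[3] = 15
best[4] = 21
best[5] = 24  (first piece 1, then best[4]=21)
best[6] = 30  (first piece 2, then best[4]=21)
best[7] = 36  (first piece 3, then best[4]=21)
best[8] = 42  (first piece 4, then best[4]=21)
best[9] = 45  (first piece 1, then best[8]=42)
best[10] = 51  (first piece 2, then best[8]=42)
best[11] = 57  (first piece 3, then best[8]=42)
best[12] = 63  (first piece 4, then best[8]=42)
best[13] = 66  (first piece 1, then best[12]=63)
One optimal cutting: 4 + 4 + 4 + 1 → $21 + $21 + $21 + $3 = $66.

66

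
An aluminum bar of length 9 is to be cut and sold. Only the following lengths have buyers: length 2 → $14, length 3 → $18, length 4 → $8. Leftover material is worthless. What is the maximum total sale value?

Build r[k] bottom-up: r[k] = max over allowed piece i of (p[i] + r[k−i]).
r[1] = 0
r[2] = 14
r[3] = 18
r[4] = 28  (first piece 2, then r[2]=14)
r[5] = 32  (first piece 2, then r[3]=18)
r[6] = 42  (first piece 2, then r[4]=28)
r[7] = 46  (first piece 2, then r[5]=32)
r[8] = 56  (first piece 2, then r[6]=42)
r[9] = 60  (first piece 2, then r[7]=46)
One optimal cutting: 3 + 2 + 2 + 2 → $60.

60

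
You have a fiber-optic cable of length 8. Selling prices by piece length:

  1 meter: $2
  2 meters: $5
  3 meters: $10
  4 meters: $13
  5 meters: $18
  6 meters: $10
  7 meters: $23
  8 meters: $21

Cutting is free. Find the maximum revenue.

28

Consider every possible first cut. best[k] is the best of p[i]+best[k−i] over all sellable i≤k.
best[1] = 2
best[2] = max(2+2, 5+0) = 5
best[3] = max(2+5, 5+2, 10+0) = 10
best[4] = max(2+10, 5+5, 10+2, 13+0) = 13
best[5] = max(2+13, 5+10, 10+5, 13+2, 18+0) = 18
best[6] = max(2+18, 5+13, 10+10, 13+5, 18+2, 10+0) = 20
best[7] = max(2+20, 5+18, 10+13, …, 10+2, 23+0) = 23
best[8] = max(2+23, 5+20, 10+18, …, 23+2, 21+0) = 28
One optimal cutting: 5 + 3 → $18 + $10 = $28.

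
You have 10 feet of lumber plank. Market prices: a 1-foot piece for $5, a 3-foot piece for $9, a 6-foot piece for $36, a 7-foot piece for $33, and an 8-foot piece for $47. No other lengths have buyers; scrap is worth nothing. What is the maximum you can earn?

57

Build r[k] bottom-up: r[k] = max over allowed piece i of (p[i] + r[k−i]).
r[1] = 5
r[2] = 10  (first piece 1, then r[1]=5)
r[3] = 15  (first piece 1, then r[2]=10)
r[4] = 20  (first piece 1, then r[3]=15)
r[5] = 25  (first piece 1, then r[4]=20)
r[6] = 36
r[7] = 41  (first piece 1, then r[6]=36)
r[8] = 47
r[9] = 52  (first piece 1, then r[8]=47)
r[10] = 57  (first piece 1, then r[9]=52)
One optimal cutting: 8 + 1 + 1 → $57.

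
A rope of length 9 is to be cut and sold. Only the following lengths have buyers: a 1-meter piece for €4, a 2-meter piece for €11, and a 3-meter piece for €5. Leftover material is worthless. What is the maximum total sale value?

48

Let r[k] be the best obtainable value from length k. For each k, try every first piece i and keep the best of price[i] + r[k−i].
r[1] = 4
r[2] = 11
r[3] = 15  (first piece 1, then r[2]=11)
r[4] = 22  (first piece 2, then r[2]=11)
r[5] = 26  (first piece 1, then r[4]=22)
r[6] = 33  (first piece 2, then r[4]=22)
r[7] = 37  (first piece 1, then r[6]=33)
r[8] = 44  (first piece 2, then r[6]=33)
r[9] = 48  (first piece 1, then r[8]=44)
One optimal cutting: 2 + 2 + 2 + 2 + 1 → €48.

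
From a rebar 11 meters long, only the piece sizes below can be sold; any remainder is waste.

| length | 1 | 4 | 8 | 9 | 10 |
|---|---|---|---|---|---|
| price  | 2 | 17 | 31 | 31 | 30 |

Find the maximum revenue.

40

Let f[k] be the best obtainable value from length k. For each k, try every first piece i and keep the best of price[i] + f[k−i].
f[1] = 2
f[2] = 4  (first piece 1, then f[1]=2)
f[3] = 6  (first piece 1, then f[2]=4)
f[4] = 17
f[5] = 19  (first piece 1, then f[4]=17)
f[6] = 21  (first piece 1, then f[5]=19)
f[7] = 23  (first piece 1, then f[6]=21)
f[8] = 34  (first piece 4, then f[4]=17)
f[9] = 36  (first piece 1, then f[8]=34)
f[10] = 38  (first piece 1, then f[9]=36)
f[11] = 40  (first piece 1, then f[10]=38)
One optimal cutting: 4 + 4 + 1 + 1 + 1 → ₹40.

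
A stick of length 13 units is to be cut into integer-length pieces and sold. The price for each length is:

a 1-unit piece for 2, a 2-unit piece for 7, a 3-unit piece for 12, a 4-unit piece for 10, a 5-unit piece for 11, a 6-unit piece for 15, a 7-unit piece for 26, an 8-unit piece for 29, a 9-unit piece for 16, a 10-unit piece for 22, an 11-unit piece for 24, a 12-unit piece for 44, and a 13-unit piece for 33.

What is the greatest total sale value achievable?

50

Build r[k] bottom-up: r[k] = max over allowed piece i of (p[i] + r[k−i]).
r[1] = 2
r[2] = 7
r[3] = 12
r[4] = 14  (first piece 1, then r[3]=12)
r[5] = 19  (first piece 2, then r[3]=12)
r[6] = 24  (first piece 3, then r[3]=12)
r[7] = 26  (first piece 1, then r[6]=24)
r[8] = 31  (first piece 2, then r[6]=24)
r[9] = 36  (first piece 3, then r[6]=24)
r[10] = 38  (first piece 1, then r[9]=36)
r[11] = 43  (first piece 2, then r[9]=36)
r[12] = 48  (first piece 3, then r[9]=36)
r[13] = 50  (first piece 1, then r[12]=48)
One optimal cutting: 3 + 3 + 3 + 3 + 1 → 12 + 12 + 12 + 12 + 2 = 50.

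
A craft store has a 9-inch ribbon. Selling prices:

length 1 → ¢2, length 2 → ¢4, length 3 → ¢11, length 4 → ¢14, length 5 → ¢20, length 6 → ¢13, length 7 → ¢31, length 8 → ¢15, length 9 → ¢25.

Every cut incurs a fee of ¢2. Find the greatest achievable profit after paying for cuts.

Consider every possible first cut. v[k] is the best of p[i]+v[k−i] over all sellable i≤k, charging 2 whenever i<k.
v[1] = 2
v[2] = max(2+2-2, 4+0) = 4
v[3] = max(2+4-2, 4+2-2, 11+0) = 11
v[4] = max(2+11-2, 4+4-2, 11+2-2, 14+0) = 14
v[5] = max(2+14-2, 4+11-2, 11+4-2, 14+2-2, 20+0) = 20
v[6] = max(2+20-2, 4+14-2, 11+11-2, 14+4-2, 20+2-2, 13+0) = 20
v[7] = max(2+20-2, 4+20-2, 11+14-2, …, 13+2-2, 31+0) = 31
v[8] = max(2+31-2, 4+20-2, 11+20-2, …, 31+2-2, 15+0) = 31
v[9] = max(2+31-2, 4+31-2, 11+20-2, …, 15+2-2, 25+0) = 33
One optimal plan: pieces 7 + 2 (1 cut) → ¢35 − ¢2 = ¢33.

33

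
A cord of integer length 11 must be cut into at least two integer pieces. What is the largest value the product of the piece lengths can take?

Fill f[k] for k=2..11: at each k try every first piece i and multiply by the better of (k−i) uncut or f[k−i].
f[2] = 1×max(1,0) = 1×1 = 1
f[3] = max(1×2, 2×1) = 2
f[4] = max(1×3, 2×2, 3×1) = 4
f[5] = max(1×4, 2×3, 3×2, 4×1) = 6
f[6] = max(1×6, 2×4, 3×3, 4×2, 5×1) = 9
f[7] = max(1×9, 2×6, 3×4, 4×3, 5×2, 6×1) = 12
f[8] = max(1×12, 2×9, 3×6, …, 6×2, 7×1) = 18
f[9] = max(1×18, 2×12, 3×9, …, 7×2, 8×1) = 27
f[10] = max(1×27, 2×18, 3×12, …, 8×2, 9×1) = 36
f[11] = max(1×36, 2×27, 3×18, …, 9×2, 10×1) = 54
One optimal split: 3 + 3 + 3 + 2; product 3×3×3×2 = 54.

54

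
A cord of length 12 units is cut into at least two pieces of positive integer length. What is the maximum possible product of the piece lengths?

81

Let prod[k] be the best product for length k (with at least one cut). For each first piece i, the rest contributes max(k−i, prod[k−i]).
prod[2] = 1*max(1,0) = 1*1 = 1
prod[3] = 1*max(2,1) = 1*2 = 2
prod[4] = 2*max(2,1) = 2*2 = 4
prod[5] = 2*max(3,2) = 2*3 = 6
prod[6] = 3*max(3,2) = 3*3 = 9
prod[7] = 2*max(5,6) = 2*6 = 12
prod[8] = 2*max(6,9) = 2*9 = 18
prod[9] = 3*max(6,9) = 3*9 = 27
prod[10] = 2*max(8,18) = 2*18 = 36
prod[11] = 2*max(9,27) = 2*27 = 54
prod[12] = 3*max(9,27) = 3*27 = 81
One optimal split: 3 + 3 + 3 + 3; product 3*3*3*3 = 81.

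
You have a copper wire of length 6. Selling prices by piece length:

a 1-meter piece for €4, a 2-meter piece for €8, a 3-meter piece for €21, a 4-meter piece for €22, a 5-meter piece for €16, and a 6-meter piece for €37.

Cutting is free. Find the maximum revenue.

Build v[k] bottom-up: v[k] = max over allowed piece i of (p[i] + v[k−i]).
v[1] = 4
v[2] = 8  (first piece 1, then v[1]=4)
v[3] = 21
v[4] = 25  (first piece 1, then v[3]=21)
v[5] = 29  (first piece 1, then v[4]=25)
v[6] = 42  (first piece 3, then v[3]=21)
One optimal cutting: 3 + 3 → €21 + €21 = €42.

42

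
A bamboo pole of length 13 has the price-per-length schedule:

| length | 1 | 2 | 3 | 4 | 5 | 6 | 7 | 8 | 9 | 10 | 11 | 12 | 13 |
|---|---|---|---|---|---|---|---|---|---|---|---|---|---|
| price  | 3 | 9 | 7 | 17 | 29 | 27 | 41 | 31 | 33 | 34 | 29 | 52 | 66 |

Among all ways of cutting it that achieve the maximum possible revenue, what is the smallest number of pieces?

Consider every possible first cut. r[k] is the best of p[i]+r[k−i] over all sellable i≤k.
r[1] = 3
r[2] = 9
r[3] = 12  (first piece 1, then r[2]=9)
r[4] = 18  (first piece 2, then r[2]=9)
r[5] = 29
r[6] = 32  (first piece 1, then r[5]=29)
r[7] = 41
r[8] = 44  (first piece 1, then r[7]=41)
r[9] = 50  (first piece 2, then r[7]=41)
r[10] = 58  (first piece 5, then r[5]=29)
r[11] = 61  (first piece 1, then r[10]=58)
r[12] = 70  (first piece 5, then r[7]=41)
r[13] = 73  (first piece 1, then r[12]=70)
Maximum revenue is $73.
Now minimize piece count subject to staying optimal: for each k, pieces[k] = 1 + min over i with p[i]+r[k−i]=r[k] of pieces[k−i].
pieces[10] = 2
pieces[11] = 3
pieces[12] = 2
pieces[13] = 3

3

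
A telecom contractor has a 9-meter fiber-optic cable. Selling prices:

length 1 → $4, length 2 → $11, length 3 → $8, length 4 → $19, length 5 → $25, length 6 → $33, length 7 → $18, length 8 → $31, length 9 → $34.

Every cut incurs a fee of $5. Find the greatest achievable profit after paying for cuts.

Build net[k] bottom-up: net[k] = max over allowed piece i of (p[i] + net[k−i]) − 5 per cut.
net[1] = 4
net[2] = max(4+4-5, 11+0) = 11
net[3] = max(4+11-5, 11+4-5, 8+0) = 10
net[4] = max(4+10-5, 11+11-5, 8+4-5, 19+0) = 19
net[5] = max(4+19-5, 11+10-5, 8+11-5, 19+4-5, 25+0) = 25
net[6] = max(4+25-5, 11+19-5, 8+10-5, 19+11-5, 25+4-5, 33+0) = 33
net[7] = max(4+33-5, 11+25-5, 8+19-5, …, 33+4-5, 18+0) = 32
net[8] = max(4+32-5, 11+33-5, 8+25-5, …, 18+4-5, 31+0) = 39
net[9] = max(4+39-5, 11+32-5, 8+33-5, …, 31+4-5, 34+0) = 39
One optimal plan: pieces 5 + 4 (1 cut) → $44 − $5 = $39.

39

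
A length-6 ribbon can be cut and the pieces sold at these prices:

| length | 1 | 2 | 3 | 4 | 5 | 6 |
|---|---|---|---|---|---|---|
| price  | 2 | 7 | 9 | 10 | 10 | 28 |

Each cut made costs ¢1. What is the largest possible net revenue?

28

Build net[k] bottom-up: net[k] = max over allowed piece i of (p[i] + net[k−i]) − 1 per cut.
net[1] = 2
net[2] = 7
net[3] = 9
net[4] = 13  (first piece 2, then net[2]=7)
net[5] = 15  (first piece 2, then net[3]=9)
net[6] = 28
Best is to make no cuts and sell whole for ¢28.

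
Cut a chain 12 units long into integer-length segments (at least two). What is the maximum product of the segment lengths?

81

Let g[k] be the best product for length k (with at least one cut). For each first piece i, the rest contributes max(k−i, g[k−i]).
g[2] = 1*max(1,0) = 1*1 = 1
g[3] = 1*max(2,1) = 1*2 = 2
g[4] = 2*max(2,1) = 2*2 = 4
g[5] = 2*max(3,2) = 2*3 = 6
g[6] = 3*max(3,2) = 3*3 = 9
g[7] = 2*max(5,6) = 2*6 = 12
g[8] = 2*max(6,9) = 2*9 = 18
g[9] = 3*max(6,9) = 3*9 = 27
g[10] = 2*max(8,18) = 2*18 = 36
g[11] = 2*max(9,27) = 2*27 = 54
g[12] = 3*max(9,27) = 3*27 = 81
One optimal split: 3 + 3 + 3 + 3; product 3*3*3*3 = 81.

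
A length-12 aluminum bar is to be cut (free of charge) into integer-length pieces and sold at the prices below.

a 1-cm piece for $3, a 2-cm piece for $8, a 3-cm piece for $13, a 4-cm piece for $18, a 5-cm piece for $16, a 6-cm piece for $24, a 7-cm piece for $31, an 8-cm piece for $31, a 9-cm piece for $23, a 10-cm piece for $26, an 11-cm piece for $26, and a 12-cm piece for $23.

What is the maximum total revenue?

Let v[k] be the best obtainable value from length k. For each k, try every first piece i and keep the best of price[i] + v[k−i].
v[1] = 3
v[2] = max(3+3, 8+0) = 8
v[3] = max(3+8, 8+3, 13+0) = 13
v[4] = max(3+13, 8+8, 13+3, 18+0) = 18
v[5] = max(3+18, 8+13, 13+8, 18+3, 16+0) = 21
v[6] = max(3+21, 8+18, 13+13, 18+8, 16+3, 24+0) = 26
v[7] = max(3+26, 8+21, 13+18, …, 24+3, 31+0) = 31
v[8] = max(3+31, 8+26, 13+21, …, 31+3, 31+0) = 36
v[9] = max(3+36, 8+31, 13+26, …, 31+3, 23+0) = 39
v[10] = max(3+39, 8+36, 13+31, …, 23+3, 26+0) = 44
v[11] = max(3+44, 8+39, 13+36, …, 26+3, 26+0) = 49
v[12] = max(3+49, 8+44, 13+39, …, 26+3, 23+0) = 54
One optimal cutting: 4 + 4 + 4 → $18 + $18 + $18 = $54.

54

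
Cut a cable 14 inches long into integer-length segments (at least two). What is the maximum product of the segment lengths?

162

Let prod[k] be the best product for length k (with at least one cut). For each first piece i, the rest contributes max(k−i, prod[k−i]).
Small cases: prod[2]=1, prod[3]=2, prod[4]=4, prod[5]=6, prod[6]=9, prod[7]=12, prod[8]=18.
prod[9] = 3×max(6,9) = 3×9 = 27
prod[10] = 2×max(8,18) = 2×18 = 36
prod[11] = 2×max(9,27) = 2×27 = 54
prod[12] = 3×max(9,27) = 3×27 = 81
prod[13] = 2×max(11,54) = 2×54 = 108
prod[14] = 2×max(12,81) = 2×81 = 162
One optimal split: 3 + 3 + 3 + 3 + 2; product 3×3×3×3×2 = 162.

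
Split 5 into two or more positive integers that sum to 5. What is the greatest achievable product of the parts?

6

Define g[k] = max over 1≤i<k of i · max(k−i, g[k−i]); the inner max lets the remainder stay uncut if that's better.
g[2] = 1×max(1,0) = 1×1 = 1
g[3] = 1×max(2,1) = 1×2 = 2
g[4] = 2×max(2,1) = 2×2 = 4
g[5] = 2×max(3,2) = 2×3 = 6
One optimal split: 3 + 2; product 3×2 = 6.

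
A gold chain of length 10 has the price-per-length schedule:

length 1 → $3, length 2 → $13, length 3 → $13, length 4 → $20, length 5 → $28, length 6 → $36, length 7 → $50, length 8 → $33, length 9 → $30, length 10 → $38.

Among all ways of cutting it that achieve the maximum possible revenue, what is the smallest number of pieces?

3

Let r[k] be the best obtainable value from length k. For each k, try every first piece i and keep the best of price[i] + r[k−i].
r[1] = 3
r[2] = max(3+3, 13+0) = 13
r[3] = max(3+13, 13+3, 13+0) = 16
r[4] = max(3+16, 13+13, 13+3, 20+0) = 26
r[5] = max(3+26, 13+16, 13+13, 20+3, 28+0) = 29
r[6] = max(3+29, 13+26, 13+16, 20+13, 28+3, 36+0) = 39
r[7] = max(3+39, 13+29, 13+26, …, 36+3, 50+0) = 50
r[8] = max(3+50, 13+39, 13+29, …, 50+3, 33+0) = 53
r[9] = max(3+53, 13+50, 13+39, …, 33+3, 30+0) = 63
r[10] = max(3+63, 13+53, 13+50, …, 30+3, 38+0) = 66
Maximum revenue is $66.
Now minimize piece count subject to staying optimal: for each k, pieces[k] = 1 + min over i with p[i]+r[k−i]=r[k] of pieces[k−i].
pieces[7] = 1
pieces[8] = 2
pieces[9] = 2
pieces[10] = 3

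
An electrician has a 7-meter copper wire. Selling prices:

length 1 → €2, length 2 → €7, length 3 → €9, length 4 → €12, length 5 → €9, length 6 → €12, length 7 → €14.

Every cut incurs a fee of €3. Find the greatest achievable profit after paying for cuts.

18

Build v[k] bottom-up: v[k] = max over allowed piece i of (p[i] + v[k−i]) − 3 per cut.
v[1] = 2
v[2] = max(2+2-3, 7+0) = 7
v[3] = max(2+7-3, 7+2-3, 9+0) = 9
v[4] = max(2+9-3, 7+7-3, 9+2-3, 12+0) = 12
v[5] = max(2+12-3, 7+9-3, 9+7-3, 12+2-3, 9+0) = 13
v[6] = max(2+13-3, 7+12-3, 9+9-3, 12+7-3, 9+2-3, 12+0) = 16
v[7] = max(2+16-3, 7+13-3, 9+12-3, …, 12+2-3, 14+0) = 18
One optimal plan: pieces 4 + 3 (1 cut) → €21 − €3 = €18.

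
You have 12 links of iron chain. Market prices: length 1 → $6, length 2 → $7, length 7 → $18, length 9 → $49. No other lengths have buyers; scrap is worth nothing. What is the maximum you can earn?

72

Let r[k] be the best obtainable value from length k. For each k, try every first piece i and keep the best of price[i] + r[k−i].
r[1] = 6
r[2] = max(6+6, 7+0) = 12
r[3] = max(6+12, 7+6) = 18
r[4] = max(6+18, 7+12) = 24
r[5] = max(6+24, 7+18) = 30
r[6] = max(6+30, 7+24) = 36
r[7] = max(6+36, 7+30, 18+0) = 42
r[8] = max(6+42, 7+36, 18+6) = 48
r[9] = max(6+48, 7+42, 18+12, 49+0) = 54
r[10] = max(6+54, 7+48, 18+18, 49+6) = 60
r[11] = max(6+60, 7+54, 18+24, 49+12) = 66
r[12] = max(6+66, 7+60, 18+30, 49+18) = 72
One optimal cutting: 1 + 1 + 1 + 1 + 1 + 1 + 1 + 1 + 1 + 1 + 1 + 1 → $72.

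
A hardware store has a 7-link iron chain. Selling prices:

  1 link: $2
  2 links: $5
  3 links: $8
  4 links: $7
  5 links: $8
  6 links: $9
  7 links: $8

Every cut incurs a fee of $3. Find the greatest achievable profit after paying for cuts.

Let net[k] be the best obtainable value from length k. For each k, try every first piece i and keep the best of price[i] + net[k−i] minus the 3 cut fee when i<k.
net[1] = 2
net[2] = max(2+2-3, 5+0) = 5
net[3] = max(2+5-3, 5+2-3, 8+0) = 8
net[4] = max(2+8-3, 5+5-3, 8+2-3, 7+0) = 7
net[5] = max(2+7-3, 5+8-3, 8+5-3, 7+2-3, 8+0) = 10
net[6] = max(2+10-3, 5+7-3, 8+8-3, 7+5-3, 8+2-3, 9+0) = 13
net[7] = max(2+13-3, 5+10-3, 8+7-3, …, 9+2-3, 8+0) = 12
One optimal plan: pieces 3 + 3 + 1 (2 cuts) → $18 − $6 = $12.

12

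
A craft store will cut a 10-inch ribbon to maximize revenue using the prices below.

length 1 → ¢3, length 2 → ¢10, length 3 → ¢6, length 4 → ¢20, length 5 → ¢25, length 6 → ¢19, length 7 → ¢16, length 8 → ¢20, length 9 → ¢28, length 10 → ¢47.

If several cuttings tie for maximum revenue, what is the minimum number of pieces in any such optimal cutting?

2

Let r[k] be the best obtainable value from length k. For each k, try every first piece i and keep the best of price[i] + r[k−i].
r[1] = 3
r[2] = max(3+3, 10+0) = 10
r[3] = max(3+10, 10+3, 6+0) = 13
r[4] = max(3+13, 10+10, 6+3, 20+0) = 20
r[5] = max(3+20, 10+13, 6+10, 20+3, 25+0) = 25
r[6] = max(3+25, 10+20, 6+13, 20+10, 25+3, 19+0) = 30
r[7] = max(3+30, 10+25, 6+20, …, 19+3, 16+0) = 35
r[8] = max(3+35, 10+30, 6+25, …, 16+3, 20+0) = 40
r[9] = max(3+40, 10+35, 6+30, …, 20+3, 28+0) = 45
r[10] = max(3+45, 10+40, 6+35, …, 28+3, 47+0) = 50
Maximum revenue is ¢50.
Now minimize piece count subject to staying optimal: for each k, pieces[k] = 1 + min over i with p[i]+r[k−i]=r[k] of pieces[k−i].
pieces[7] = 2
pieces[8] = 2
pieces[9] = 2
pieces[10] = 2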